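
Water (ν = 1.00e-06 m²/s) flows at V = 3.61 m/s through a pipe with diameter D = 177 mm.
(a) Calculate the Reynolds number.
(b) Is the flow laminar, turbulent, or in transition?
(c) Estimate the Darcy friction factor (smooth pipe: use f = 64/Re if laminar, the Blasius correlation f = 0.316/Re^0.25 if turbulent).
(a) Re = V·D/ν = 3.61·0.177/1.00e-06 = 638970
(b) Flow regime: turbulent (Re > 4000)
(c) Friction factor: f = 0.316/Re^0.25 = 0.316/638970^0.25 = 0.01118 (Blasius is strictly valid for Re ≲ 1e5; used here as the smooth-pipe estimate the problem specifies)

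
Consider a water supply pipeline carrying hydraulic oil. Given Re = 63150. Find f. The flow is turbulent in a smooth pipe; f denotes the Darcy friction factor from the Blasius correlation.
Formula: f = \frac{0.316}{Re^{0.25}}
f = 0.316/63150^0.25 = 0.01993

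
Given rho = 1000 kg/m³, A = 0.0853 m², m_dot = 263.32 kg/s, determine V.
Formula: \dot{m} = \rho A V
Substituting knowns: 263.32 = 1000·0.0853·V
Solving for V: V = 263.32/(1000·0.0853) = 3.087 m/s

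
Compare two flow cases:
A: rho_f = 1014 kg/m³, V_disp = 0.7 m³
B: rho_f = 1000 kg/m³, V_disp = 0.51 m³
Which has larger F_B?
F_B(A) = 6963 N, F_B(B) = 5003 N. Answer: A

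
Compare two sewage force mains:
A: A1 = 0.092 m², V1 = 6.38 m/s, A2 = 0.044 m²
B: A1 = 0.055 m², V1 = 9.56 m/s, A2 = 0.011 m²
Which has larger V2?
V2(A) = 13.34 m/s, V2(B) = 47.8 m/s. Answer: B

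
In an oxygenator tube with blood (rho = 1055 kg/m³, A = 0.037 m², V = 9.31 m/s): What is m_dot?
Formula: \dot{m} = \rho A V
m_dot = 1055·0.037·9.31 = 363.4 kg/s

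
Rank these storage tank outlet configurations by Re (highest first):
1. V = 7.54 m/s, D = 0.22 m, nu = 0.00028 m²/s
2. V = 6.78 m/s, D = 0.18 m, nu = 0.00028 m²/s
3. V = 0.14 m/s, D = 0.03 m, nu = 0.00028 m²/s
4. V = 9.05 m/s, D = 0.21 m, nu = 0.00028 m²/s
Case 1: Re = 5924
Case 2: Re = 4359
Case 3: Re = 15
Case 4: Re = 6788
Ranking (highest first): 4, 1, 2, 3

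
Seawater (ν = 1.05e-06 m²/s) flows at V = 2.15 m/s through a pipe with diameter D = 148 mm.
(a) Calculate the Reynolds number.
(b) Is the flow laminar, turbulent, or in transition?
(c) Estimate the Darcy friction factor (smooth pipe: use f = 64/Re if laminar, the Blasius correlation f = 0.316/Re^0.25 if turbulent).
(a) Re = V·D/ν = 2.15·0.148/1.05e-06 = 303050
(b) Flow regime: turbulent (Re > 4000)
(c) Friction factor: f = 0.316/Re^0.25 = 0.316/303050^0.25 = 0.01347 (Blasius is strictly valid for Re ≲ 1e5; used here as the smooth-pipe estimate the problem specifies)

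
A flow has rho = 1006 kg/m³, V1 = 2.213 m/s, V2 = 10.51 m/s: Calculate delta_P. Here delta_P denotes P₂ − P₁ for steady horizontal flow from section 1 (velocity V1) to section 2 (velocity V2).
Formula: \Delta P = \frac{1}{2} \rho (V_1^2 - V_2^2)
delta_P = 0.5·1006·(2.213² − 10.51²)/1000 = -53.1 kPa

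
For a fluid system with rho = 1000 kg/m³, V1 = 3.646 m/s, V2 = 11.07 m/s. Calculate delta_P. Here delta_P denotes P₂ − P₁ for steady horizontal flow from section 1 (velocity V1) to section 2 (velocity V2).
Formula: \Delta P = \frac{1}{2} \rho (V_1^2 - V_2^2)
delta_P = 0.5·1000·(3.646² − 11.07²)/1000 = -54.63 kPa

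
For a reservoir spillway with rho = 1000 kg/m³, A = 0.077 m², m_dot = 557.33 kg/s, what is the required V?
Formula: \dot{m} = \rho A V
Substituting knowns: 557.33 = 1000·0.077·V
Solving for V: V = 557.33/(1000·0.077) = 7.238 m/s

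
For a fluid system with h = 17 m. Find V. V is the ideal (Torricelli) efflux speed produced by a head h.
Formula: V = \sqrt{2 g h}
V = √(2·9.81·17) = 18.26 m/s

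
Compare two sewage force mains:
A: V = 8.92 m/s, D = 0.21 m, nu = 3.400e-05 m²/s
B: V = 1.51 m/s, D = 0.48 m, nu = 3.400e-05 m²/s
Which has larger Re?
Re(A) = 55094, Re(B) = 21318. Answer: A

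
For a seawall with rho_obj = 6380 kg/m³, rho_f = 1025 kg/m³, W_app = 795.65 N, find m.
Formula: W_{app} = mg\left(1 - \frac{\rho_f}{\rho_{obj}}\right)
Substituting knowns: 795.65 = m·9.81·(1 − 1025/6380)
Solving for m: m = 795.65/(9.81·(1 − 1025/6380)) = 96.63 kg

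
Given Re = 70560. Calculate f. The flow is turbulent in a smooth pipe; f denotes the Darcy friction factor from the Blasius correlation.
Formula: f = \frac{0.316}{Re^{0.25}}
f = 0.316/70560^0.25 = 0.01939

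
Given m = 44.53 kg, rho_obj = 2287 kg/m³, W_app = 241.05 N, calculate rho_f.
Formula: W_{app} = mg\left(1 - \frac{\rho_f}{\rho_{obj}}\right)
Substituting knowns: 241.05 = 44.53·9.81·(1 − rho_f/2287)
Solving for rho_f: rho_f = 2287·(1 − 241.05/(44.53·9.81)) = 1025 kg/m³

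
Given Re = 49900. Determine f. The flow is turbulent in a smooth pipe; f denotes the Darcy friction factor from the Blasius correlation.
Formula: f = \frac{0.316}{Re^{0.25}}
f = 0.316/49900^0.25 = 0.02114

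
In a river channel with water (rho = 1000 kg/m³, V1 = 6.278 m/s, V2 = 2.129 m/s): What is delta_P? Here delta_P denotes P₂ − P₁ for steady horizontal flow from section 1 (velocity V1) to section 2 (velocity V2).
Formula: \Delta P = \frac{1}{2} \rho (V_1^2 - V_2^2)
delta_P = 0.5·1000·(6.278² − 2.129²)/1000 = 17.44 kPa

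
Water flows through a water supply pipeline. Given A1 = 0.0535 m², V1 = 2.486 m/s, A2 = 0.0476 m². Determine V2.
Formula: V_2 = \frac{A_1 V_1}{A_2}
V2 = 0.0535·2.486/0.0476 = 2.794 m/s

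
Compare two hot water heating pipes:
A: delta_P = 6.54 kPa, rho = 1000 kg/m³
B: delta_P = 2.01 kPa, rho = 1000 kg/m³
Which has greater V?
V(A) = 3.617 m/s, V(B) = 2.005 m/s. Answer: A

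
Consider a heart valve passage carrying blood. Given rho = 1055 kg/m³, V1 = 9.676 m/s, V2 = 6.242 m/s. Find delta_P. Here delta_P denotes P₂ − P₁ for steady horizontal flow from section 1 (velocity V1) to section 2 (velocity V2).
Formula: \Delta P = \frac{1}{2} \rho (V_1^2 - V_2^2)
delta_P = 0.5·1055·(9.676² − 6.242²)/1000 = 28.83 kPa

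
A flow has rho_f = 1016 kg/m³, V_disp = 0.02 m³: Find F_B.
Formula: F_B = \rho_f g V_{disp}
F_B = 1016·9.81·0.02 = 199.3 N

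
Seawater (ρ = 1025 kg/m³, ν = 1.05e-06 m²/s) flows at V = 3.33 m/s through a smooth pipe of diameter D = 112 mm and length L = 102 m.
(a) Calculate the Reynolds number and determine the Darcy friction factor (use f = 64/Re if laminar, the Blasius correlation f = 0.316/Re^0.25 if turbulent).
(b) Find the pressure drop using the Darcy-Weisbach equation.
(a) Re = V·D/ν = 3.33·0.112/1.05e-06 = 355200 → turbulent (Re > 4000); f = 0.316/Re^0.25 = 0.316/355200^0.25 = 0.012944 (Blasius is strictly valid for Re ≲ 1e5; used here as the smooth-pipe estimate the problem specifies)
(b) Darcy-Weisbach: ΔP = f·(L/D)·½ρV²/1000 = 0.012944·(102/0.112)·½·1025·3.33²/1000 = 66.99 kPa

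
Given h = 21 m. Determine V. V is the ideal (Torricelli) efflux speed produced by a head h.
Formula: V = \sqrt{2 g h}
V = √(2·9.81·21) = 20.3 m/s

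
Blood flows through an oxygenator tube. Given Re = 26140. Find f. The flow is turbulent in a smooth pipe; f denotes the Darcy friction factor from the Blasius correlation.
Formula: f = \frac{0.316}{Re^{0.25}}
f = 0.316/26140^0.25 = 0.02485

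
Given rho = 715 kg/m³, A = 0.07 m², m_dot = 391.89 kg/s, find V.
Formula: \dot{m} = \rho A V
Substituting knowns: 391.89 = 715·0.07·V
Solving for V: V = 391.89/(715·0.07) = 7.83 m/s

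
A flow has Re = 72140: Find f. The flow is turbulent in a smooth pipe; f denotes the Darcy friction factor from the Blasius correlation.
Formula: f = \frac{0.316}{Re^{0.25}}
f = 0.316/72140^0.25 = 0.01928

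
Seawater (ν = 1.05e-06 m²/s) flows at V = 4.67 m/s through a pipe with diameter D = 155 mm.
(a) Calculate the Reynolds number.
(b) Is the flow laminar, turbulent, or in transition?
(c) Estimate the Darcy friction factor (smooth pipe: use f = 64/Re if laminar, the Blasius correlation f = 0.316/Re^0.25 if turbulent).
(a) Re = V·D/ν = 4.67·0.155/1.05e-06 = 689380
(b) Flow regime: turbulent (Re > 4000)
(c) Friction factor: f = 0.316/Re^0.25 = 0.316/689380^0.25 = 0.01097 (Blasius is strictly valid for Re ≲ 1e5; used here as the smooth-pipe estimate the problem specifies)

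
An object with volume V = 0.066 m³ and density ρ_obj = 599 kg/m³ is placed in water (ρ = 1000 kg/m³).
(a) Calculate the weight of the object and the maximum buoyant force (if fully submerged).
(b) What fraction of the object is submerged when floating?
(a) W=rho_obj*g*V=599*9.81*0.066=387.8 N; F_B(max)=rho*g*V=1000*9.81*0.066=647.5 N
(b) Floating fraction=rho_obj/rho=599/1000=0.599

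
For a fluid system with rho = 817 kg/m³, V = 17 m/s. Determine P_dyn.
Formula: P_{dyn} = \frac{1}{2} \rho V^2
P_dyn = 0.5·817·17²/1000 = 118.1 kPa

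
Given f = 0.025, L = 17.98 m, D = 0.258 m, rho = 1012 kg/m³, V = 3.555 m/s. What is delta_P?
Formula: \Delta P = f \frac{L}{D} \frac{\rho V^2}{2}
delta_P = 0.025·(17.98/0.258)·0.5·1012·3.555²/1000 = 11.14 kPa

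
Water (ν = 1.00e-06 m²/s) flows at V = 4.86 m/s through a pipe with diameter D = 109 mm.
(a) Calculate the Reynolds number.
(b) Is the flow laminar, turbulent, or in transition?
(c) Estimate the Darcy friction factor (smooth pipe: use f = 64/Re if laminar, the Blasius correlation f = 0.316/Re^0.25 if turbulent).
(a) Re = V·D/ν = 4.86·0.109/1.00e-06 = 529740
(b) Flow regime: turbulent (Re > 4000)
(c) Friction factor: f = 0.316/Re^0.25 = 0.316/529740^0.25 = 0.01171 (Blasius is strictly valid for Re ≲ 1e5; used here as the smooth-pipe estimate the problem specifies)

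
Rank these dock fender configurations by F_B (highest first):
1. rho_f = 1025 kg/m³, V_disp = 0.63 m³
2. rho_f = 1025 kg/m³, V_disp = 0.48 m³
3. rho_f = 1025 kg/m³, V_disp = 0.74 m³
Case 1: F_B = 6335 N
Case 2: F_B = 4827 N
Case 3: F_B = 7441 N
Ranking (highest first): 3, 1, 2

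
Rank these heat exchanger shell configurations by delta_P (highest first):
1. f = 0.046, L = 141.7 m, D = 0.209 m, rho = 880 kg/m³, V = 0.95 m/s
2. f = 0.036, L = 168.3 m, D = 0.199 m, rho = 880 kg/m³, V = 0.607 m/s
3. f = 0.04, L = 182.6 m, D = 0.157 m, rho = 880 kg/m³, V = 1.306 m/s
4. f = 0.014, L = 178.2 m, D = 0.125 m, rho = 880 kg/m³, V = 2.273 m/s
Case 1: delta_P = 12.38 kPa
Case 2: delta_P = 4.936 kPa
Case 3: delta_P = 34.91 kPa
Case 4: delta_P = 45.37 kPa
Ranking (highest first): 4, 3, 1, 2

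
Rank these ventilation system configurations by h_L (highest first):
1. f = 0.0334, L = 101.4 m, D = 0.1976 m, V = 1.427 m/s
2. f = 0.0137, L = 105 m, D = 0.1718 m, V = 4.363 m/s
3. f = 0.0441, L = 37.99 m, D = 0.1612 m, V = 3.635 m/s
Case 1: h_L = 1.779 m
Case 2: h_L = 8.124 m
Case 3: h_L = 6.999 m
Ranking (highest first): 2, 3, 1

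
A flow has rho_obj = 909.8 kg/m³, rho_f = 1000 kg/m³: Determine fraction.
Formula: f_{sub} = \frac{\rho_{obj}}{\rho_f}
fraction = 909.8/1000 = 0.9098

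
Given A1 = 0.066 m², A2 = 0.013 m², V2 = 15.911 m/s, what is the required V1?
Formula: V_2 = \frac{A_1 V_1}{A_2}
Substituting knowns: 15.911 = 0.066·V1/0.013
Solving for V1: V1 = 15.911·0.013/0.066 = 3.134 m/s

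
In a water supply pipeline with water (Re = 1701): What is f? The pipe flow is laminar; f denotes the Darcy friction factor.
Formula: f = \frac{64}{Re}
f = 64/1701 = 0.03762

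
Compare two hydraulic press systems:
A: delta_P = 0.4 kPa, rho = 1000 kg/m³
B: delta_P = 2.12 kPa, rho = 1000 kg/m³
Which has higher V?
V(A) = 0.8944 m/s, V(B) = 2.059 m/s. Answer: B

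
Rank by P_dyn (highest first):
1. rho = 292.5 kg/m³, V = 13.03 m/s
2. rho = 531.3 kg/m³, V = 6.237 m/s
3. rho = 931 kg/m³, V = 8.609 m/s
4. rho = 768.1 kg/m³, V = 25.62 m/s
Case 1: P_dyn = 24.83 kPa
Case 2: P_dyn = 10.33 kPa
Case 3: P_dyn = 34.5 kPa
Case 4: P_dyn = 252.1 kPa
Ranking (highest first): 4, 3, 1, 2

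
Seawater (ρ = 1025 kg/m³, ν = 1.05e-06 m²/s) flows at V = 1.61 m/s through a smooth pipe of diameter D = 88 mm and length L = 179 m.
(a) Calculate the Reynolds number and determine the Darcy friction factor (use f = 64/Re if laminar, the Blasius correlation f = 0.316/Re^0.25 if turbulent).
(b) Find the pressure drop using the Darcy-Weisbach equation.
(a) Re = V·D/ν = 1.61·0.088/1.05e-06 = 134930 → turbulent (Re > 4000); f = 0.316/Re^0.25 = 0.316/134930^0.25 = 0.016488 (Blasius is strictly valid for Re ≲ 1e5; used here as the smooth-pipe estimate the problem specifies)
(b) Darcy-Weisbach: ΔP = f·(L/D)·½ρV²/1000 = 0.016488·(179/0.088)·½·1025·1.61²/1000 = 44.55 kPa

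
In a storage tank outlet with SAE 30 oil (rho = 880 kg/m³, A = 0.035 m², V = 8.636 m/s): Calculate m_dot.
Formula: \dot{m} = \rho A V
m_dot = 880·0.035·8.636 = 266 kg/s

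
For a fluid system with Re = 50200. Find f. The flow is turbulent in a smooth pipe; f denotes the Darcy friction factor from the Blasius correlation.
Formula: f = \frac{0.316}{Re^{0.25}}
f = 0.316/50200^0.25 = 0.02111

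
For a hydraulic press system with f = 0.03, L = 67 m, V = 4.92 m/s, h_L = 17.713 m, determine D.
Formula: h_L = f \frac{L}{D} \frac{V^2}{2g}
Substituting knowns: 17.713 = 0.03·(67/D)·4.92²/(2·9.81)
Solving for D: D = 0.03·67·4.92²/(2·9.81·17.713) = 0.14 m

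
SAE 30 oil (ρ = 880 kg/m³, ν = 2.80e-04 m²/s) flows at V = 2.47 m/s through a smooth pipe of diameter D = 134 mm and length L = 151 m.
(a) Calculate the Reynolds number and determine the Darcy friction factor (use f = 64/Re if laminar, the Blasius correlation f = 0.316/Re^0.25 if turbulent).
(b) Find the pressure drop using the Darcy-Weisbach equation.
(a) Re = V·D/ν = 2.47·0.134/2.80e-04 = 1182.1 → laminar (Re < 2300); f = 64/Re = 64/1182.1 = 0.054141
(b) Darcy-Weisbach: ΔP = f·(L/D)·½ρV²/1000 = 0.054141·(151/0.134)·½·880·2.47²/1000 = 163.8 kPa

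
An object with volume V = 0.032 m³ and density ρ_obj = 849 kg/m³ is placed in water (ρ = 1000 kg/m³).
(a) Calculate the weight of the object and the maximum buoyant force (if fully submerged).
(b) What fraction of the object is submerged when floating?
(a) W=rho_obj*g*V=849*9.81*0.032=266.5 N; F_B(max)=rho*g*V=1000*9.81*0.032=313.9 N
(b) Floating fraction=rho_obj/rho=849/1000=0.849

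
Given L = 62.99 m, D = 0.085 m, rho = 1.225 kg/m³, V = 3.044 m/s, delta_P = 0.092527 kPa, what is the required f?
Formula: \Delta P = f \frac{L}{D} \frac{\rho V^2}{2}
Substituting knowns: 0.092527 = f·(62.99/0.085)·0.5·1.225·3.044²/1000
Solving for f: f = (0.092527·1000)/((62.99/0.085)·0.5·1.225·3.044²) = 0.022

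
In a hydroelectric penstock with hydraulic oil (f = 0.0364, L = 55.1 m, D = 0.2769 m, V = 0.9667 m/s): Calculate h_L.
Formula: h_L = f \frac{L}{D} \frac{V^2}{2g}
h_L = 0.0364·(55.1/0.2769)·0.9667²/(2·9.81) = 0.345 m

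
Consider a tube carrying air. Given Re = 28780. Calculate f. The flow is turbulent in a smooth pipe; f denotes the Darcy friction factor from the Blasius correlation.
Formula: f = \frac{0.316}{Re^{0.25}}
f = 0.316/28780^0.25 = 0.02426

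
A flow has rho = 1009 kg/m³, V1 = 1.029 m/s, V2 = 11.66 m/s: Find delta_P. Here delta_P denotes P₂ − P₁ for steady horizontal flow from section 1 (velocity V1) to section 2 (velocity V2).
Formula: \Delta P = \frac{1}{2} \rho (V_1^2 - V_2^2)
delta_P = 0.5·1009·(1.029² − 11.66²)/1000 = -68.06 kPa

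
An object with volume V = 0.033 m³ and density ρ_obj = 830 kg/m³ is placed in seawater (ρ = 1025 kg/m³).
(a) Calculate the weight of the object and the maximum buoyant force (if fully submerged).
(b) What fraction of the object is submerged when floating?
(a) W=rho_obj*g*V=830*9.81*0.033=268.7 N; F_B(max)=rho*g*V=1025*9.81*0.033=331.8 N
(b) Floating fraction=rho_obj/rho=830/1025=0.810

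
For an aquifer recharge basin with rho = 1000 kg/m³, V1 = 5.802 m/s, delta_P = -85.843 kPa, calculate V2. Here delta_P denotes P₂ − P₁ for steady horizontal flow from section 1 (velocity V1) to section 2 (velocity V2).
Formula: \Delta P = \frac{1}{2} \rho (V_1^2 - V_2^2)
Substituting knowns: -85.843 = 0.5·1000·(5.802² − V2²)/1000
Solving for V2: V2 = √(5.802² − 2·(-85.843·1000)/1000) = 14.33 m/s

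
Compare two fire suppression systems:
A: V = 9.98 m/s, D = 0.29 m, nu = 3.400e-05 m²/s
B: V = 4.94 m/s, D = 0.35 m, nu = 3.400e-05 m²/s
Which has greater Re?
Re(A) = 85124, Re(B) = 50853. Answer: A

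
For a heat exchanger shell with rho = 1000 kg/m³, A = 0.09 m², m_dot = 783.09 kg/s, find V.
Formula: \dot{m} = \rho A V
Substituting knowns: 783.09 = 1000·0.09·V
Solving for V: V = 783.09/(1000·0.09) = 8.701 m/s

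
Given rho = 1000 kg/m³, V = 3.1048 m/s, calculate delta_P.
Formula: V = \sqrt{\frac{2 \Delta P}{\rho}}
Substituting knowns: 3.1048 = √(2·(delta_P·1000)/1000)
Solving for delta_P: delta_P = 3.1048²·1000/2/1000 = 4.82 kPa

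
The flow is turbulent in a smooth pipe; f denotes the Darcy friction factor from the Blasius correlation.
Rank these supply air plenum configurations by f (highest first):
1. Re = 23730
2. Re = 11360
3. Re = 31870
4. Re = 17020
Case 1: f = 0.02546
Case 2: f = 0.03061
Case 3: f = 0.02365
Case 4: f = 0.02767
Ranking (highest first): 2, 4, 1, 3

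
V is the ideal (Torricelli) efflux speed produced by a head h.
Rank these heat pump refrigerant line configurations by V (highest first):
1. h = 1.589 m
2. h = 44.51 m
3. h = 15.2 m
Case 1: V = 5.584 m/s
Case 2: V = 29.55 m/s
Case 3: V = 17.27 m/s
Ranking (highest first): 2, 3, 1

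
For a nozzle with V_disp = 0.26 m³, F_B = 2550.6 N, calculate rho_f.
Formula: F_B = \rho_f g V_{disp}
Substituting knowns: 2550.6 = rho_f·9.81·0.26
Solving for rho_f: rho_f = 2550.6/(9.81·0.26) = 1000 kg/m³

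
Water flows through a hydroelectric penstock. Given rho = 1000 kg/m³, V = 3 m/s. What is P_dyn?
Formula: P_{dyn} = \frac{1}{2} \rho V^2
P_dyn = 0.5·1000·3²/1000 = 4.5 kPa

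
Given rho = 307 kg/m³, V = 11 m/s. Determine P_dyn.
Formula: P_{dyn} = \frac{1}{2} \rho V^2
P_dyn = 0.5·307·11²/1000 = 18.57 kPa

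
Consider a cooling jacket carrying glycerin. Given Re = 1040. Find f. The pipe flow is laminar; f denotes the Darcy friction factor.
Formula: f = \frac{64}{Re}
f = 64/1040 = 0.06154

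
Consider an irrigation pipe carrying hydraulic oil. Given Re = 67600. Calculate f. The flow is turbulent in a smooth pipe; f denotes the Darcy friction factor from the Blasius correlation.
Formula: f = \frac{0.316}{Re^{0.25}}
f = 0.316/67600^0.25 = 0.0196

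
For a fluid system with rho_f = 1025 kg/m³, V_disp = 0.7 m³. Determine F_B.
Formula: F_B = \rho_f g V_{disp}
F_B = 1025·9.81·0.7 = 7039 N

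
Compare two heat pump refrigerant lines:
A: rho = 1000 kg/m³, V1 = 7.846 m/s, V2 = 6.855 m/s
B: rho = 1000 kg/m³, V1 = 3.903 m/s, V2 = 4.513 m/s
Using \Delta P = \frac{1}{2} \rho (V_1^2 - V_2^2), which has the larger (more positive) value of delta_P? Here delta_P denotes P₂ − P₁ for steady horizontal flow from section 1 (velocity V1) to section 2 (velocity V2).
delta_P(A) = 7.284 kPa, delta_P(B) = -2.567 kPa. Answer: A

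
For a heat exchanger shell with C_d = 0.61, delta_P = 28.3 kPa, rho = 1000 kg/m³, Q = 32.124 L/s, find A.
Formula: Q = C_d A \sqrt{\frac{2 \Delta P}{\rho}}
Substituting knowns: 32.124 = 0.61·A·√(2·(28.3·1000)/1000)·1000
Solving for A: A = (32.124/1000)/(0.61·√(2·(28.3·1000)/1000)) = 0.007 m²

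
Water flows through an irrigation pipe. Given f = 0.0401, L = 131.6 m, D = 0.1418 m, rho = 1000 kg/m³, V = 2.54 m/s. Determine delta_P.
Formula: \Delta P = f \frac{L}{D} \frac{\rho V^2}{2}
delta_P = 0.0401·(131.6/0.1418)·0.5·1000·2.54²/1000 = 120 kPa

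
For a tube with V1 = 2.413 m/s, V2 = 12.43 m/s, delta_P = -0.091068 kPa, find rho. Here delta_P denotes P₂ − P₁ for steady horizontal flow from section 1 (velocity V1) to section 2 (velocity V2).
Formula: \Delta P = \frac{1}{2} \rho (V_1^2 - V_2^2)
Substituting knowns: -0.091068 = 0.5·rho·(2.413² − 12.43²)/1000
Solving for rho: rho = 2·(-0.091068·1000)/(2.413² − 12.43²) = 1.225 kg/m³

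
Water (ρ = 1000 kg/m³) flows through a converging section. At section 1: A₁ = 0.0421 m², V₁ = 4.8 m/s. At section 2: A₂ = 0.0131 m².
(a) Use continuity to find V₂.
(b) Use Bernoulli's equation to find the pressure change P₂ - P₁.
(a) Continuity: A₁V₁=A₂V₂ -> V₂=A₁V₁/A₂=0.0421*4.8/0.0131=15.43 m/s
(b) Bernoulli: P₂-P₁=0.5*rho*(V₁^2-V₂^2)/1000=0.5*1000*(4.8^2-15.43^2)/1000=-107.5 kPa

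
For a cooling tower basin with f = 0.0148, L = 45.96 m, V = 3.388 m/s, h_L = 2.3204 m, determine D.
Formula: h_L = f \frac{L}{D} \frac{V^2}{2g}
Substituting knowns: 2.3204 = 0.0148·(45.96/D)·3.388²/(2·9.81)
Solving for D: D = 0.0148·45.96·3.388²/(2·9.81·2.3204) = 0.1715 m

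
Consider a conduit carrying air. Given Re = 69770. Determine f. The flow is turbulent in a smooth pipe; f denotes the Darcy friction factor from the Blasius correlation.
Formula: f = \frac{0.316}{Re^{0.25}}
f = 0.316/69770^0.25 = 0.01944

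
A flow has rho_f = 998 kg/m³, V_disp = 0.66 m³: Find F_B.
Formula: F_B = \rho_f g V_{disp}
F_B = 998·9.81·0.66 = 6462 N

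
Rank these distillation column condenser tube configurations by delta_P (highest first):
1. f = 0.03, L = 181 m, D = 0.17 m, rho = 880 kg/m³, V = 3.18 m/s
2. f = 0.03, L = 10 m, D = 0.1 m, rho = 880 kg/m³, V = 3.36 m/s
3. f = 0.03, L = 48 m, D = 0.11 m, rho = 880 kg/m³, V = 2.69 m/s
Case 1: delta_P = 142.1 kPa
Case 2: delta_P = 14.9 kPa
Case 3: delta_P = 41.68 kPa
Ranking (highest first): 1, 3, 2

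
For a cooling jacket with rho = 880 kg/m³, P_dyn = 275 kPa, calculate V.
Formula: P_{dyn} = \frac{1}{2} \rho V^2
Substituting knowns: 275 = 0.5·880·V²/1000
Solving for V: V = √(2·(275·1000)/880) = 25 m/s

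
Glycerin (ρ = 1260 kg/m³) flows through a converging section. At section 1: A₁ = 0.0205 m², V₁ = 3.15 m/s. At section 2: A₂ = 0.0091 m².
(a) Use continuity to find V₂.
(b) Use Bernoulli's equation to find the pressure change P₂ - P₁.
(a) Continuity: A₁V₁=A₂V₂ -> V₂=A₁V₁/A₂=0.0205*3.15/0.0091=7.10 m/s
(b) Bernoulli: P₂-P₁=0.5*rho*(V₁^2-V₂^2)/1000=0.5*1260*(3.15^2-7.10^2)/1000=-25.51 kPa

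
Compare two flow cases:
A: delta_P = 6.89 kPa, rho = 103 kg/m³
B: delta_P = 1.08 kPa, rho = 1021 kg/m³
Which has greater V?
V(A) = 11.57 m/s, V(B) = 1.455 m/s. Answer: A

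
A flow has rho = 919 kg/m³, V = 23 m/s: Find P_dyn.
Formula: P_{dyn} = \frac{1}{2} \rho V^2
P_dyn = 0.5·919·23²/1000 = 243.1 kPa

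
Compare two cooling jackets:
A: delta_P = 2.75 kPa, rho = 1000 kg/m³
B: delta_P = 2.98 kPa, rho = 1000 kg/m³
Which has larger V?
V(A) = 2.345 m/s, V(B) = 2.441 m/s. Answer: B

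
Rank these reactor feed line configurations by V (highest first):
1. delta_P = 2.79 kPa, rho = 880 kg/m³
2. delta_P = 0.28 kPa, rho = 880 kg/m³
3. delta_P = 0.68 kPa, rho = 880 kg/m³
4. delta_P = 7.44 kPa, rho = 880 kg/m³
Case 1: V = 2.518 m/s
Case 2: V = 0.7977 m/s
Case 3: V = 1.243 m/s
Case 4: V = 4.112 m/s
Ranking (highest first): 4, 1, 3, 2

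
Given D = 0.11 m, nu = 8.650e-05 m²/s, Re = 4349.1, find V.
Formula: Re = \frac{V D}{\nu}
Substituting knowns: 4349.1 = V·0.11/8.650e-05
Solving for V: V = 4349.1·8.650e-05/0.11 = 3.42 m/s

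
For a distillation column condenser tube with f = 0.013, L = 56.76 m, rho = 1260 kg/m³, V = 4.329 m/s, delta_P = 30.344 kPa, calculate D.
Formula: \Delta P = f \frac{L}{D} \frac{\rho V^2}{2}
Substituting knowns: 30.344 = 0.013·(56.76/D)·0.5·1260·4.329²/1000
Solving for D: D = 0.013·56.76·0.5·1260·4.329²/(30.344·1000) = 0.2871 m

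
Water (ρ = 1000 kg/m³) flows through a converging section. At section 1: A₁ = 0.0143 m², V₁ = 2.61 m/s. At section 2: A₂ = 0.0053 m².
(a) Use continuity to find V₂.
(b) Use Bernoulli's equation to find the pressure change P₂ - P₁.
(a) Continuity: A₁V₁=A₂V₂ -> V₂=A₁V₁/A₂=0.0143*2.61/0.0053=7.04 m/s
(b) Bernoulli: P₂-P₁=0.5*rho*(V₁^2-V₂^2)/1000=0.5*1000*(2.61^2-7.04^2)/1000=-21.37 kPa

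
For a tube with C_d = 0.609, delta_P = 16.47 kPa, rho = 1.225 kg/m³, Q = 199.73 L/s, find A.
Formula: Q = C_d A \sqrt{\frac{2 \Delta P}{\rho}}
Substituting knowns: 199.73 = 0.609·A·√(2·(16.47·1000)/1.225)·1000
Solving for A: A = (199.73/1000)/(0.609·√(2·(16.47·1000)/1.225)) = 0.002 m²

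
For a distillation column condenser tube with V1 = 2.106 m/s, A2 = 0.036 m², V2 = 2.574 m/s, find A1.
Formula: V_2 = \frac{A_1 V_1}{A_2}
Substituting knowns: 2.574 = A1·2.106/0.036
Solving for A1: A1 = 2.574·0.036/2.106 = 0.044 m²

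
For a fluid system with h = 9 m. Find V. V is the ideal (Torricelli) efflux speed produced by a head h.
Formula: V = \sqrt{2 g h}
V = √(2·9.81·9) = 13.29 m/s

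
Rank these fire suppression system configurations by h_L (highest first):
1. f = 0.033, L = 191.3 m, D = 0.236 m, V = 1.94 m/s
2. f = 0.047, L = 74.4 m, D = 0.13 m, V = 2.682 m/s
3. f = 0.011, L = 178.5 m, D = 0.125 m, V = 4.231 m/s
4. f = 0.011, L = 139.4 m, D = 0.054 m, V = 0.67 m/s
Case 1: h_L = 5.131 m
Case 2: h_L = 9.862 m
Case 3: h_L = 14.33 m
Case 4: h_L = 0.6497 m
Ranking (highest first): 3, 2, 1, 4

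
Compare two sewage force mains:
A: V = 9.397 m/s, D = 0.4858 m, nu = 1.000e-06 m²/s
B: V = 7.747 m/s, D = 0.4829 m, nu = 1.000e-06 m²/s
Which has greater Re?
Re(A) = 4.565e+06, Re(B) = 3.741e+06. Answer: A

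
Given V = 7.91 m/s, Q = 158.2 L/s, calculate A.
Formula: Q = A V
Substituting knowns: 158.2 = A·7.91·1000
Solving for A: A = (158.2/1000)/7.91 = 0.02 m²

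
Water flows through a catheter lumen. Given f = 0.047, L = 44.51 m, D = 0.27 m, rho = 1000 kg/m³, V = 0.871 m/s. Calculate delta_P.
Formula: \Delta P = f \frac{L}{D} \frac{\rho V^2}{2}
delta_P = 0.047·(44.51/0.27)·0.5·1000·0.871²/1000 = 2.939 kPa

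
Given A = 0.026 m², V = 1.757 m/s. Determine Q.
Formula: Q = A V
Q = 0.026·1.757·1000 = 45.68 L/s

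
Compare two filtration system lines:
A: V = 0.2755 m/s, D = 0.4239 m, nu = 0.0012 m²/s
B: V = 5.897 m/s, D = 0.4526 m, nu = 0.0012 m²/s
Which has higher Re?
Re(A) = 97.32, Re(B) = 2224. Answer: B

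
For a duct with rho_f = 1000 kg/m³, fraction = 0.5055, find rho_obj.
Formula: f_{sub} = \frac{\rho_{obj}}{\rho_f}
Substituting knowns: 0.5055 = rho_obj/1000
Solving for rho_obj: rho_obj = 0.5055·1000 = 505.5 kg/m³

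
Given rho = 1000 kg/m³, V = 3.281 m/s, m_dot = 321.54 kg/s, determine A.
Formula: \dot{m} = \rho A V
Substituting knowns: 321.54 = 1000·A·3.281
Solving for A: A = 321.54/(1000·3.281) = 0.098 m²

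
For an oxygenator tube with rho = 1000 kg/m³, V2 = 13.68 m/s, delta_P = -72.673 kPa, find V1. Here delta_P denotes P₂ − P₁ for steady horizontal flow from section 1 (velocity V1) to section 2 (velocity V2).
Formula: \Delta P = \frac{1}{2} \rho (V_1^2 - V_2^2)
Substituting knowns: -72.673 = 0.5·1000·(V1² − 13.68²)/1000
Solving for V1: V1 = √(13.68² + 2·(-72.673·1000)/1000) = 6.465 m/s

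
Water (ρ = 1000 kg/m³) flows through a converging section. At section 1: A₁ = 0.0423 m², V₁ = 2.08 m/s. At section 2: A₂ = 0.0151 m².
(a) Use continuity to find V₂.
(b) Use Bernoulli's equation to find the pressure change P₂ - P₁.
(a) Continuity: A₁V₁=A₂V₂ -> V₂=A₁V₁/A₂=0.0423*2.08/0.0151=5.83 m/s
(b) Bernoulli: P₂-P₁=0.5*rho*(V₁^2-V₂^2)/1000=0.5*1000*(2.08^2-5.83^2)/1000=-14.83 kPa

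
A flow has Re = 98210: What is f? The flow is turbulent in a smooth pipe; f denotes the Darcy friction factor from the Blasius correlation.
Formula: f = \frac{0.316}{Re^{0.25}}
f = 0.316/98210^0.25 = 0.01785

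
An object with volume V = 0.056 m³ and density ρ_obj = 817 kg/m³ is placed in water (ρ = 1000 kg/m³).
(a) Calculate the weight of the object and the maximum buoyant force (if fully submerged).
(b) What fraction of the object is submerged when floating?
(a) W=rho_obj*g*V=817*9.81*0.056=448.8 N; F_B(max)=rho*g*V=1000*9.81*0.056=549.4 N
(b) Floating fraction=rho_obj/rho=817/1000=0.817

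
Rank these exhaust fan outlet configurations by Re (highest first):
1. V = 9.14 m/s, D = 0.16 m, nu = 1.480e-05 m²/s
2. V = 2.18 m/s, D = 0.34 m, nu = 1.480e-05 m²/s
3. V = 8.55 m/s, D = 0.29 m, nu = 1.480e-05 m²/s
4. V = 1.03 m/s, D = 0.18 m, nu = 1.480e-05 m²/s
Case 1: Re = 98811
Case 2: Re = 50081
Case 3: Re = 167534
Case 4: Re = 12527
Ranking (highest first): 3, 1, 2, 4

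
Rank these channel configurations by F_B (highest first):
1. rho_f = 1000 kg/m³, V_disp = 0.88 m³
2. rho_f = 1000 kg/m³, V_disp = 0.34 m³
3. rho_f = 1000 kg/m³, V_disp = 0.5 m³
Case 1: F_B = 8633 N
Case 2: F_B = 3335 N
Case 3: F_B = 4905 N
Ranking (highest first): 1, 3, 2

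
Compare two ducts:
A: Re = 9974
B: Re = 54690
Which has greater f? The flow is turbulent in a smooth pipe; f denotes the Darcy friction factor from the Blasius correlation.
f(A) = 0.03162, f(B) = 0.02066. Answer: A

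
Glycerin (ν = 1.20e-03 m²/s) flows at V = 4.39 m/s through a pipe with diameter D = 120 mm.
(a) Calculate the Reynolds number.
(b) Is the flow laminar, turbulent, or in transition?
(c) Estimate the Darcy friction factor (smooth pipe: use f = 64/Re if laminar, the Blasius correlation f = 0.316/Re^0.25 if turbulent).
(a) Re = V·D/ν = 4.39·0.12/1.20e-03 = 439
(b) Flow regime: laminar (Re < 2300)
(c) Friction factor: f = 64/Re = 64/439 = 0.1458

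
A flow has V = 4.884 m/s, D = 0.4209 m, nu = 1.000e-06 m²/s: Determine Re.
Formula: Re = \frac{V D}{\nu}
Re = 4.884·0.4209/1.000e-06 = 2.056e+06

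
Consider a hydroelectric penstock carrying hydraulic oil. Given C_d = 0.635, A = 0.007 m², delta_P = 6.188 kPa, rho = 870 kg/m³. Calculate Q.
Formula: Q = C_d A \sqrt{\frac{2 \Delta P}{\rho}}
Q = 0.635·0.007·√(2·(6.188·1000)/870)·1000 = 16.76 L/s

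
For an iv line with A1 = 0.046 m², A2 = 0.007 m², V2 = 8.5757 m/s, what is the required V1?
Formula: V_2 = \frac{A_1 V_1}{A_2}
Substituting knowns: 8.5757 = 0.046·V1/0.007
Solving for V1: V1 = 8.5757·0.007/0.046 = 1.305 m/s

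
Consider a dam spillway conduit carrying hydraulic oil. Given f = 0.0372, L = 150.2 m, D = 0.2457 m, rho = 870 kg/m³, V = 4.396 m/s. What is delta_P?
Formula: \Delta P = f \frac{L}{D} \frac{\rho V^2}{2}
delta_P = 0.0372·(150.2/0.2457)·0.5·870·4.396²/1000 = 191.2 kPa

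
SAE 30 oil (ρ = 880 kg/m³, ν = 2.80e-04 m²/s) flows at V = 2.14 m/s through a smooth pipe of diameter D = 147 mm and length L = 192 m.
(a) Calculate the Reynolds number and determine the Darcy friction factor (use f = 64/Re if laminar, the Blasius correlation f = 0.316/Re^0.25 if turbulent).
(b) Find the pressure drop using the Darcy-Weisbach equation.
(a) Re = V·D/ν = 2.14·0.147/2.80e-04 = 1123.5 → laminar (Re < 2300); f = 64/Re = 64/1123.5 = 0.056965
(b) Darcy-Weisbach: ΔP = f·(L/D)·½ρV²/1000 = 0.056965·(192/0.147)·½·880·2.14²/1000 = 149.9 kPa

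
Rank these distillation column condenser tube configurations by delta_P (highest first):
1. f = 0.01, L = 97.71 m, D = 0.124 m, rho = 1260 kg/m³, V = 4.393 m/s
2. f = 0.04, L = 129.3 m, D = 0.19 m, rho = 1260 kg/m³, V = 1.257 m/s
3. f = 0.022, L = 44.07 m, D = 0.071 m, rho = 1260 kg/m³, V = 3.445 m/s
Case 1: delta_P = 95.8 kPa
Case 2: delta_P = 27.1 kPa
Case 3: delta_P = 102.1 kPa
Ranking (highest first): 3, 1, 2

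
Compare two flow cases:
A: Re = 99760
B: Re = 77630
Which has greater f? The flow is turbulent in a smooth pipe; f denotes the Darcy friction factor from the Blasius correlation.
f(A) = 0.01778, f(B) = 0.01893. Answer: B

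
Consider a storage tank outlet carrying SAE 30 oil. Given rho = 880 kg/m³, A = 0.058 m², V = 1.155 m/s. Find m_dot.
Formula: \dot{m} = \rho A V
m_dot = 880·0.058·1.155 = 58.95 kg/s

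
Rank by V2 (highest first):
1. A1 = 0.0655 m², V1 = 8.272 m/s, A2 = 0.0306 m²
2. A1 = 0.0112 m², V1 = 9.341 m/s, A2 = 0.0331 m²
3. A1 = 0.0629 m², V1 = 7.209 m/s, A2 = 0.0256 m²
Case 1: V2 = 17.71 m/s
Case 2: V2 = 3.161 m/s
Case 3: V2 = 17.71 m/s
Ranking (highest first): 3, 1, 2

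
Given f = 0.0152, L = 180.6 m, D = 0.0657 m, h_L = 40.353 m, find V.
Formula: h_L = f \frac{L}{D} \frac{V^2}{2g}
Substituting knowns: 40.353 = 0.0152·(180.6/0.0657)·V²/(2·9.81)
Solving for V: V = √(40.353·2·9.81/(0.0152·(180.6/0.0657))) = 4.353 m/s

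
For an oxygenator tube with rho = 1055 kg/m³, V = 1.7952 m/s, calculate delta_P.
Formula: V = \sqrt{\frac{2 \Delta P}{\rho}}
Substituting knowns: 1.7952 = √(2·(delta_P·1000)/1055)
Solving for delta_P: delta_P = 1.7952²·1055/2/1000 = 1.7 kPa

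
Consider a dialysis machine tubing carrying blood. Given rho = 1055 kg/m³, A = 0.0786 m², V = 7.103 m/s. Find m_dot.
Formula: \dot{m} = \rho A V
m_dot = 1055·0.0786·7.103 = 589 kg/s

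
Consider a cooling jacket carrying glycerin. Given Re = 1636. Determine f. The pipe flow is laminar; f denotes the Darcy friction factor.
Formula: f = \frac{64}{Re}
f = 64/1636 = 0.03912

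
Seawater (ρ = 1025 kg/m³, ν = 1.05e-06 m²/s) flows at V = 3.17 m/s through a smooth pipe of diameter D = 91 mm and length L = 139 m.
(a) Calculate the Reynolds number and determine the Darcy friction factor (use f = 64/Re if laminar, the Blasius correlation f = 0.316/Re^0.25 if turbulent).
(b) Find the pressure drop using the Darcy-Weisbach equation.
(a) Re = V·D/ν = 3.17·0.091/1.05e-06 = 274730 → turbulent (Re > 4000); f = 0.316/Re^0.25 = 0.316/274730^0.25 = 0.013803 (Blasius is strictly valid for Re ≲ 1e5; used here as the smooth-pipe estimate the problem specifies)
(b) Darcy-Weisbach: ΔP = f·(L/D)·½ρV²/1000 = 0.013803·(139/0.091)·½·1025·3.17²/1000 = 108.6 kPa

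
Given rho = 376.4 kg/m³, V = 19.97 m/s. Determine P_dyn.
Formula: P_{dyn} = \frac{1}{2} \rho V^2
P_dyn = 0.5·376.4·19.97²/1000 = 75.05 kPa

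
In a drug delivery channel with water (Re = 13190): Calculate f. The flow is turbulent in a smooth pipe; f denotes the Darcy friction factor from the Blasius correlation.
Formula: f = \frac{0.316}{Re^{0.25}}
f = 0.316/13190^0.25 = 0.02949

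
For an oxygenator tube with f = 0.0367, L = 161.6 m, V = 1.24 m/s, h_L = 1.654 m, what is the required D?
Formula: h_L = f \frac{L}{D} \frac{V^2}{2g}
Substituting knowns: 1.654 = 0.0367·(161.6/D)·1.24²/(2·9.81)
Solving for D: D = 0.0367·161.6·1.24²/(2·9.81·1.654) = 0.281 m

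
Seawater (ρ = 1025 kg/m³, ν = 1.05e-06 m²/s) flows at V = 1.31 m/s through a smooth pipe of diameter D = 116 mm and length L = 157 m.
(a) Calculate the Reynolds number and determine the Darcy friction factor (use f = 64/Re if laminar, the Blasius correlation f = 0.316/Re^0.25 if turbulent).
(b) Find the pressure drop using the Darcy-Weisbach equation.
(a) Re = V·D/ν = 1.31·0.116/1.05e-06 = 144720 → turbulent (Re > 4000); f = 0.316/Re^0.25 = 0.316/144720^0.25 = 0.016201 (Blasius is strictly valid for Re ≲ 1e5; used here as the smooth-pipe estimate the problem specifies)
(b) Darcy-Weisbach: ΔP = f·(L/D)·½ρV²/1000 = 0.016201·(157/0.116)·½·1025·1.31²/1000 = 19.29 kPa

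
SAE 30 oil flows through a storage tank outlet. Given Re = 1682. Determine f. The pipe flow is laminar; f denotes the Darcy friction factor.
Formula: f = \frac{64}{Re}
f = 64/1682 = 0.03805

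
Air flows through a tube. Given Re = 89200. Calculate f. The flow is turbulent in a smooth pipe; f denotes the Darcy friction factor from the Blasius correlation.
Formula: f = \frac{0.316}{Re^{0.25}}
f = 0.316/89200^0.25 = 0.01829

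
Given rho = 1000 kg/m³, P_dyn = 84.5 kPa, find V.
Formula: P_{dyn} = \frac{1}{2} \rho V^2
Substituting knowns: 84.5 = 0.5·1000·V²/1000
Solving for V: V = √(2·(84.5·1000)/1000) = 13 m/s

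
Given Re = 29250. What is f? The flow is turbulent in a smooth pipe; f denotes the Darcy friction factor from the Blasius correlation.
Formula: f = \frac{0.316}{Re^{0.25}}
f = 0.316/29250^0.25 = 0.02416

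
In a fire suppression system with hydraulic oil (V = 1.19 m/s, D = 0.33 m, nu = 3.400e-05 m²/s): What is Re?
Formula: Re = \frac{V D}{\nu}
Re = 1.19·0.33/3.400e-05 = 11550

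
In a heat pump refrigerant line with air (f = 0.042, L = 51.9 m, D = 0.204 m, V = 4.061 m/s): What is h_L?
Formula: h_L = f \frac{L}{D} \frac{V^2}{2g}
h_L = 0.042·(51.9/0.204)·4.061²/(2·9.81) = 8.982 m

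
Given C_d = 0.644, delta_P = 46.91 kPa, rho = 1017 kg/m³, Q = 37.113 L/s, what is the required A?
Formula: Q = C_d A \sqrt{\frac{2 \Delta P}{\rho}}
Substituting knowns: 37.113 = 0.644·A·√(2·(46.91·1000)/1017)·1000
Solving for A: A = (37.113/1000)/(0.644·√(2·(46.91·1000)/1017)) = 0.006 m²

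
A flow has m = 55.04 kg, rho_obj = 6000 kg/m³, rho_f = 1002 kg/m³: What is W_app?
Formula: W_{app} = mg\left(1 - \frac{\rho_f}{\rho_{obj}}\right)
W_app = 55.04·9.81·(1 − 1002/6000) = 449.8 N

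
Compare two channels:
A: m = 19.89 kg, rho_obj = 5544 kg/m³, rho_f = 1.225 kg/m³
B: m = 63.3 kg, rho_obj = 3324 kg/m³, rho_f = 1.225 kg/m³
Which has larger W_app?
W_app(A) = 195.1 N, W_app(B) = 620.7 N. Answer: B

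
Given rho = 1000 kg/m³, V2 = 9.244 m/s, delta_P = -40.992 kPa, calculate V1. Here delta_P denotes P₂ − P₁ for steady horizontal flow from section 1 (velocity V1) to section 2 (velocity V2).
Formula: \Delta P = \frac{1}{2} \rho (V_1^2 - V_2^2)
Substituting knowns: -40.992 = 0.5·1000·(V1² − 9.244²)/1000
Solving for V1: V1 = √(9.244² + 2·(-40.992·1000)/1000) = 1.862 m/s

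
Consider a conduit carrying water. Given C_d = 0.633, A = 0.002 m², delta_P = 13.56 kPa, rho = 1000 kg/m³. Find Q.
Formula: Q = C_d A \sqrt{\frac{2 \Delta P}{\rho}}
Q = 0.633·0.002·√(2·(13.56·1000)/1000)·1000 = 6.593 L/s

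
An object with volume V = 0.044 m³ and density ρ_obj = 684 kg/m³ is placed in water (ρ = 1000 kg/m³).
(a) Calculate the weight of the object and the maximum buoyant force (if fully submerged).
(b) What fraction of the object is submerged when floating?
(a) W=rho_obj*g*V=684*9.81*0.044=295.2 N; F_B(max)=rho*g*V=1000*9.81*0.044=431.6 N
(b) Floating fraction=rho_obj/rho=684/1000=0.684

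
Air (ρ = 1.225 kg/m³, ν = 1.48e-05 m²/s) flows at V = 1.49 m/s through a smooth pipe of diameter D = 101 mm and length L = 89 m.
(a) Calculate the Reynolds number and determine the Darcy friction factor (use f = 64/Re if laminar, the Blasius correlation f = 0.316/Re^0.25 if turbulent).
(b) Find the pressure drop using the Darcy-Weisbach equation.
(a) Re = V·D/ν = 1.49·0.101/1.48e-05 = 10168 → turbulent (Re > 4000); f = 0.316/Re^0.25 = 0.316/10168^0.25 = 0.031469
(b) Darcy-Weisbach: ΔP = f·(L/D)·½ρV²/1000 = 0.031469·(89/0.101)·½·1.225·1.49²/1000 = 0.03771 kPa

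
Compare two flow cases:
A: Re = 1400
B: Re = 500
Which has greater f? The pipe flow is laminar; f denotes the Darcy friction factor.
f(A) = 0.04571, f(B) = 0.128. Answer: B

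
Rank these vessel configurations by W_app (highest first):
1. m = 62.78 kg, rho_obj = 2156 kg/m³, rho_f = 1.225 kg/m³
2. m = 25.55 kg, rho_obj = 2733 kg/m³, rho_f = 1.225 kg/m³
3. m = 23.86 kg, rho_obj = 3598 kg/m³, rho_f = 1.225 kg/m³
Case 1: W_app = 615.5 N
Case 2: W_app = 250.5 N
Case 3: W_app = 234 N
Ranking (highest first): 1, 2, 3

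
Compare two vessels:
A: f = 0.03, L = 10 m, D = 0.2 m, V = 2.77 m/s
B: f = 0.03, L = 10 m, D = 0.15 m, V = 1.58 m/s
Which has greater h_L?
h_L(A) = 0.5866 m, h_L(B) = 0.2545 m. Answer: A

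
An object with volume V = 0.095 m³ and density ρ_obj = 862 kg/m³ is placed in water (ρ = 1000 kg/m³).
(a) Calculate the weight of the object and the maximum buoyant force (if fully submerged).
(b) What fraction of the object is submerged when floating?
(a) W=rho_obj*g*V=862*9.81*0.095=803.3 N; F_B(max)=rho*g*V=1000*9.81*0.095=932.0 N
(b) Floating fraction=rho_obj/rho=862/1000=0.862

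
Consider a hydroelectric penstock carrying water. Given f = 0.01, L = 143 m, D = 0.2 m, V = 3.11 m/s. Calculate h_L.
Formula: h_L = f \frac{L}{D} \frac{V^2}{2g}
h_L = 0.01·(143/0.2)·3.11²/(2·9.81) = 3.525 m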